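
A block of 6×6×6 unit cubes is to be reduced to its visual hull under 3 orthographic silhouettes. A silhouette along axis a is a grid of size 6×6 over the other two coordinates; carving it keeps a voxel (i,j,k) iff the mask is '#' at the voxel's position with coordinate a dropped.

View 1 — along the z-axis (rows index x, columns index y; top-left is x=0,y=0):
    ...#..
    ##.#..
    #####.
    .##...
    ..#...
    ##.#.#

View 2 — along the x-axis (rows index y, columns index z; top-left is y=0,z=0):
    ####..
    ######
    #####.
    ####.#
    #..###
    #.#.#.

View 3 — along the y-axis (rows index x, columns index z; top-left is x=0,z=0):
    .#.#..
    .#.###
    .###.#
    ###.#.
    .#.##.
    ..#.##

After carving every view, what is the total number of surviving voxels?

before carving: 216 voxels (6×6×6)
  1. axis=2 (XY plane), |mask|=16  ⇒  voxels=96
  2. axis=0 (YZ plane), |mask|=27  ⇒  voxels=78
  3. axis=1 (XZ plane), |mask|=20  ⇒  voxels=46

remaining voxels: 46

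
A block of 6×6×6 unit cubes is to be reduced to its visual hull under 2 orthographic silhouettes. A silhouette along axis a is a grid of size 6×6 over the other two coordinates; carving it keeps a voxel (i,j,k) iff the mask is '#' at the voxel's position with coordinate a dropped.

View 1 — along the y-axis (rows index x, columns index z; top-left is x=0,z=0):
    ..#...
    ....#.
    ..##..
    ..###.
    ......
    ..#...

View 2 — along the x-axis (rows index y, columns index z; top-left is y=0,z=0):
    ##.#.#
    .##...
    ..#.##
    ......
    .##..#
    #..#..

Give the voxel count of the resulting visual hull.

voxel count = 18

full grid |V| = 216
after view 1 [y-axis, 8 of 36 cells solid] → remaining = 48
after view 2 [x-axis, 14 of 36 cells solid] → remaining = 18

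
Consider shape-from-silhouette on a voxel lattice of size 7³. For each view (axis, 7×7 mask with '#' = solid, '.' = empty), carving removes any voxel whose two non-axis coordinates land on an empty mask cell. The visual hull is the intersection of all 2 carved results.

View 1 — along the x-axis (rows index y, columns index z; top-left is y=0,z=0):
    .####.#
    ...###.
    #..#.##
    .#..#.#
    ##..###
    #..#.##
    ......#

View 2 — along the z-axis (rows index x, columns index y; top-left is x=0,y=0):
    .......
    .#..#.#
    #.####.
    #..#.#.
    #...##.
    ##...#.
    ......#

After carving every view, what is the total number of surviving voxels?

69 voxels

initial block: 7^3 = 343
[1] x-view keeps 25 columns → grid now 175
[2] z-view keeps 18 columns → grid now 69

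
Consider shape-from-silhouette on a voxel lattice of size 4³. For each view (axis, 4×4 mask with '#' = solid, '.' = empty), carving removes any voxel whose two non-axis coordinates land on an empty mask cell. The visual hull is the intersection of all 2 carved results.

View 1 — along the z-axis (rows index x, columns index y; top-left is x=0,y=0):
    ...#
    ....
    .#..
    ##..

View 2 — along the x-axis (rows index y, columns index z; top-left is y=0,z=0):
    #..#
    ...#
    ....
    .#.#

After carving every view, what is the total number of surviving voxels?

full grid |V| = 64
  1. axis=2 (XY plane), |mask|=4  ⇒  voxels=16
  2. axis=0 (YZ plane), |mask|=5  ⇒  voxels=6

remaining voxels: 6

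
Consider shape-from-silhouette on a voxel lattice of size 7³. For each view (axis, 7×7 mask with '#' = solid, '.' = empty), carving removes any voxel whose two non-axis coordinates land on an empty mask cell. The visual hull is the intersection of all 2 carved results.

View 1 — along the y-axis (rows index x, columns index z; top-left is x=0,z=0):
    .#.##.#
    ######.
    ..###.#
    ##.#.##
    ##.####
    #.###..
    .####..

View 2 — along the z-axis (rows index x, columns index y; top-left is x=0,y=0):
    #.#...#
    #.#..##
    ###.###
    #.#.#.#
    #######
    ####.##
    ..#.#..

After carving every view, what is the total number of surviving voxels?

voxel count = 154

before carving: 343 voxels (7×7×7)
carve view 1 (along y, XZ-mask fill 33/49): 231 voxels remain
carve view 2 (along z, XY-mask fill 32/49): 154 voxels remain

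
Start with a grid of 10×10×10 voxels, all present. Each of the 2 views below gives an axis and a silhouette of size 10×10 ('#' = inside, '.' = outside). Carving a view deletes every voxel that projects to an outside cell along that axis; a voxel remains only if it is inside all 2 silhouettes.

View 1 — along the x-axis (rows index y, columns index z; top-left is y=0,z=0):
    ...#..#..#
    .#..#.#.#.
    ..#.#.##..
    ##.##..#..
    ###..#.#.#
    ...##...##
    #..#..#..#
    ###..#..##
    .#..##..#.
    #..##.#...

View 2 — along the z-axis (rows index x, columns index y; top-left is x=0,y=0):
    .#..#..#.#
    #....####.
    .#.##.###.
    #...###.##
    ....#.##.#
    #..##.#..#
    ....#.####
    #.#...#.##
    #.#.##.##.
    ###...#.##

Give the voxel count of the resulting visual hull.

remaining voxels: 230

start: 10×10×10 = 1000 voxels
[1] x-view keeps 44 columns → grid now 440
[2] z-view keeps 52 columns → grid now 230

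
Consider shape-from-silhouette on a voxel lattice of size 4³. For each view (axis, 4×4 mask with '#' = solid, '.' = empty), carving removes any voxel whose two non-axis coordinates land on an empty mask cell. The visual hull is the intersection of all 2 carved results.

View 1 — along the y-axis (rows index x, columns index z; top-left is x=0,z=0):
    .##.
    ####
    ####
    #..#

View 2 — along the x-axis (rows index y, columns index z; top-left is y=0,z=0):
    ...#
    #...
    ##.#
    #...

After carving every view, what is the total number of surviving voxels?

remaining voxels: 18

initial block: 4^3 = 64
step 1: project along y, AND mask (12/16) → |grid| = 48
step 2: project along x, AND mask (6/16) → |grid| = 18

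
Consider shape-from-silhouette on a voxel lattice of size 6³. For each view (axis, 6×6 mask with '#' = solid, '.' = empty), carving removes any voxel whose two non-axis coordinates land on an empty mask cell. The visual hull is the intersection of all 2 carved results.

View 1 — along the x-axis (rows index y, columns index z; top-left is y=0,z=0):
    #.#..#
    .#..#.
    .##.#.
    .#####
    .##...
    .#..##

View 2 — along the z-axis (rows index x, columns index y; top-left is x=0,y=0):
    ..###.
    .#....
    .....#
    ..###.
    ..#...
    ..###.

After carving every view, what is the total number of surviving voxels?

|visual hull| = 38

full grid |V| = 216
[1] x-view keeps 18 columns → grid now 108
[2] z-view keeps 12 columns → grid now 38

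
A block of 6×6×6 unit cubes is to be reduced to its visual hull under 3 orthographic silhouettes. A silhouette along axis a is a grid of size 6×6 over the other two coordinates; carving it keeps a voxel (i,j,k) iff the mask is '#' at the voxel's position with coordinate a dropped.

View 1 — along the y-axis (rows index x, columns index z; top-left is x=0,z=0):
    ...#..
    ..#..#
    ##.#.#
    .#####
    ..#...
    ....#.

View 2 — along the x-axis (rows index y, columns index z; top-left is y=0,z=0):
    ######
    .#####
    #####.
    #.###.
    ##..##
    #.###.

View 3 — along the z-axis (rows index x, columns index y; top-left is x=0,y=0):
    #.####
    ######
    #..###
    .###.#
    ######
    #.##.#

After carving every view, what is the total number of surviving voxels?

start: 6×6×6 = 216 voxels
carve view 1 (along y, XZ-mask fill 14/36): 84 voxels remain
carve view 2 (along x, YZ-mask fill 28/36): 64 voxels remain
carve view 3 (along z, XY-mask fill 29/36): 47 voxels remain

voxel count = 47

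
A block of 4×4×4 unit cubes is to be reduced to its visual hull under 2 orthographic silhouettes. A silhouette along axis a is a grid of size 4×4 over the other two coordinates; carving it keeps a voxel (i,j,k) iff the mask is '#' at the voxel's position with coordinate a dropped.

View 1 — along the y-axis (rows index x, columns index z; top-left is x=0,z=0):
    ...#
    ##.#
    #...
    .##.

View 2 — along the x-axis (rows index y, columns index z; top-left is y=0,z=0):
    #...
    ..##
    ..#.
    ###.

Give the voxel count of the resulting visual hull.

initial block: 4^3 = 64
V1 y: intersect with XZ mask (7 set) -- 28 left
V2 x: intersect with YZ mask (7 set) -- 11 left

remaining voxels: 11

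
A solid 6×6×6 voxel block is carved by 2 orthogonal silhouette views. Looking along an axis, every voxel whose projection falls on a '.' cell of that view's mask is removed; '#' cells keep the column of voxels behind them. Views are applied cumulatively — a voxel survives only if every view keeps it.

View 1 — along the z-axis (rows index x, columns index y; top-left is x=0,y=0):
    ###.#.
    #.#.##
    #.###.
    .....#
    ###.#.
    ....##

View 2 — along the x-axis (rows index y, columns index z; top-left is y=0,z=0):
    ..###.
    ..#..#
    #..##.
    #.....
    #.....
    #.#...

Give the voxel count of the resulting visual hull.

start: 6×6×6 = 216 voxels
after view 1 [z-axis, 19 of 36 cells solid] → remaining = 114
after view 2 [x-axis, 12 of 36 cells solid] → remaining = 40

40 voxels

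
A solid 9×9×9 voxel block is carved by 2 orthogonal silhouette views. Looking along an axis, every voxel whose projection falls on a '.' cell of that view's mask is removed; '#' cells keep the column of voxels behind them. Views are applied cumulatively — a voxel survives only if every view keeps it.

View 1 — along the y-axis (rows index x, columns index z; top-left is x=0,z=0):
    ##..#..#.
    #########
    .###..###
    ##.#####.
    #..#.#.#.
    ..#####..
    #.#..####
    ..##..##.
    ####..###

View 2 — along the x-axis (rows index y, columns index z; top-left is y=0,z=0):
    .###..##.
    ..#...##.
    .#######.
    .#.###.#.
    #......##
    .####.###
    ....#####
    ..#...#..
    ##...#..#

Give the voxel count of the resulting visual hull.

|visual hull| = 245

start: 9×9×9 = 729 voxels
after view 1 [y-axis, 52 of 81 cells solid] → remaining = 468
after view 2 [x-axis, 41 of 81 cells solid] → remaining = 245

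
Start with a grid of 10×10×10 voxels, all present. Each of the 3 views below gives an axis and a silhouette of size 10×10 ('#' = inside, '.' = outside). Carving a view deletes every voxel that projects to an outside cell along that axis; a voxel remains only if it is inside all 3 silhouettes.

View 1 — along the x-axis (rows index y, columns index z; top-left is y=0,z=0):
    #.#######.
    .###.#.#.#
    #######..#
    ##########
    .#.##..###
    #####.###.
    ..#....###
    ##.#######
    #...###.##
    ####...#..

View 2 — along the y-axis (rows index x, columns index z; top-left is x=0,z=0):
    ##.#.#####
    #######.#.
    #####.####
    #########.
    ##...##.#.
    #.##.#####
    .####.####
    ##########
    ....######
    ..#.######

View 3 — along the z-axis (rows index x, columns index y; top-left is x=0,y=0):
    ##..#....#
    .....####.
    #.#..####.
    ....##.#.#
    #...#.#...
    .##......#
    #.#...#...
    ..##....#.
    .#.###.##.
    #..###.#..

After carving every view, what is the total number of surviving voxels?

start: 10×10×10 = 1000 voxels
after view 1 [x-axis, 70 of 100 cells solid] → remaining = 700
after view 2 [y-axis, 78 of 100 cells solid] → remaining = 543
after view 3 [z-axis, 41 of 100 cells solid] → remaining = 224

|visual hull| = 224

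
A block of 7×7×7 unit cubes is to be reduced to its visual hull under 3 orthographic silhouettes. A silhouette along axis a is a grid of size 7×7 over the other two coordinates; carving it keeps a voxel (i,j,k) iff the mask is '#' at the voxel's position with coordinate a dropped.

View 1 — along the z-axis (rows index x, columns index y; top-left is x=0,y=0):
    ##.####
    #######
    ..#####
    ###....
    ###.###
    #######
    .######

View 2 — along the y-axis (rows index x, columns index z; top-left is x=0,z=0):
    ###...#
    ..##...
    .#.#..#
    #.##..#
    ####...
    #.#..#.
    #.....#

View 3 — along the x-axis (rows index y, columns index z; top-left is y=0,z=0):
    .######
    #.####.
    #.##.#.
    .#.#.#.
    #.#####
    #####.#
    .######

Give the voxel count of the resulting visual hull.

91 voxels

initial block: 7^3 = 343
carve view 1 (along z, XY-mask fill 40/49): 280 voxels remain
carve view 2 (along y, XZ-mask fill 22/49): 122 voxels remain
carve view 3 (along x, YZ-mask fill 36/49): 91 voxels remain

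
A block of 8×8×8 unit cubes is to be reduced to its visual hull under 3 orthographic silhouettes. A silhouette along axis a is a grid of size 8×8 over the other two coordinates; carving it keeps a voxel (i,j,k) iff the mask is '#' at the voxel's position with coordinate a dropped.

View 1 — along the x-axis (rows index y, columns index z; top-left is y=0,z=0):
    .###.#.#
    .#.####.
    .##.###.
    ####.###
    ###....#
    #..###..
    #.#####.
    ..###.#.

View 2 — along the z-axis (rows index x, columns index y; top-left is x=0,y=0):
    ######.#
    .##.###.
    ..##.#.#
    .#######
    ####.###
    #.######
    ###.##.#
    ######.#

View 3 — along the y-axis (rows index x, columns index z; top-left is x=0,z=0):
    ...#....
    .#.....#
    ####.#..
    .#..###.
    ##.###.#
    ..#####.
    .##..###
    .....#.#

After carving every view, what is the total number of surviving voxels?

full grid |V| = 512
step 1: project along x, AND mask (40/64) → |grid| = 320
step 2: project along z, AND mask (50/64) → |grid| = 245
step 3: project along y, AND mask (30/64) → |grid| = 116

116 voxels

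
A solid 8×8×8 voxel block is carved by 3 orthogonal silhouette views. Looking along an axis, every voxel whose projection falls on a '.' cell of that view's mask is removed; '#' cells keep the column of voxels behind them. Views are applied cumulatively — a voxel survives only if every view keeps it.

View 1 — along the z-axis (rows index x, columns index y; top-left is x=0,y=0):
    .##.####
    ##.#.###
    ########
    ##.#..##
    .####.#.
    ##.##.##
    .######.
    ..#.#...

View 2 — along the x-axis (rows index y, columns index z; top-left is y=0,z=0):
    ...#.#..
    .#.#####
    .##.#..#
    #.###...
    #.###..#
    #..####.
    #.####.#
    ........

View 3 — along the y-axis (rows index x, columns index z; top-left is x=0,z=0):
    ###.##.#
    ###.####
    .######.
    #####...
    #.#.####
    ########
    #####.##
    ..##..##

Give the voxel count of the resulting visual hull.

initial block: 8^3 = 512
after view 1 [z-axis, 44 of 64 cells solid] → remaining = 352
after view 2 [x-axis, 32 of 64 cells solid] → remaining = 186
after view 3 [y-axis, 49 of 64 cells solid] → remaining = 148

|visual hull| = 148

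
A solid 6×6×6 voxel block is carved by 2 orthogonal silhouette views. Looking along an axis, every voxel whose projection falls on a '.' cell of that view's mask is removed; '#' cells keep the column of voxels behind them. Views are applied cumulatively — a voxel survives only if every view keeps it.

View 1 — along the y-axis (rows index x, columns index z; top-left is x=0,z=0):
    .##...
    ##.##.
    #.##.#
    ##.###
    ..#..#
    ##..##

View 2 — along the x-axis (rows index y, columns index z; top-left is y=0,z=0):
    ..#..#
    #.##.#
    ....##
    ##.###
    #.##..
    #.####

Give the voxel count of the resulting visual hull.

full grid |V| = 216
[1] y-view keeps 21 columns → grid now 126
[2] x-view keeps 21 columns → grid now 73

|visual hull| = 73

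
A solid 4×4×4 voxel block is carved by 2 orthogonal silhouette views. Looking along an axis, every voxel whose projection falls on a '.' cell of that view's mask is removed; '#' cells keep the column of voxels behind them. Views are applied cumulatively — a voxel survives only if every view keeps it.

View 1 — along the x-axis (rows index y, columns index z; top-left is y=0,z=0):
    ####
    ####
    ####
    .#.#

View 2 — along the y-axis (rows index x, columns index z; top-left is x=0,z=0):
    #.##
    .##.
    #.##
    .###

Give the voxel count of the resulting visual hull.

remaining voxels: 38

start: 4×4×4 = 64 voxels
V1 x: intersect with YZ mask (14 set) -- 56 left
V2 y: intersect with XZ mask (11 set) -- 38 left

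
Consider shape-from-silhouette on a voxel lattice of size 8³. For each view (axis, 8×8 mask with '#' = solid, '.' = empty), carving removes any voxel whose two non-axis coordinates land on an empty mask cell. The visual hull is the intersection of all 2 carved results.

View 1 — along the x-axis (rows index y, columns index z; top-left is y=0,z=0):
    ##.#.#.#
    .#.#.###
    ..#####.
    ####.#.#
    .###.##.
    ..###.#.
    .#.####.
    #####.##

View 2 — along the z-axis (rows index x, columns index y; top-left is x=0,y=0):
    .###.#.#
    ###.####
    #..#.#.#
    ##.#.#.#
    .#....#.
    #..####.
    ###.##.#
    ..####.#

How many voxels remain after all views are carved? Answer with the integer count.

initial block: 8^3 = 512
[1] x-view keeps 42 columns → grid now 336
[2] z-view keeps 39 columns → grid now 205

remaining voxels: 205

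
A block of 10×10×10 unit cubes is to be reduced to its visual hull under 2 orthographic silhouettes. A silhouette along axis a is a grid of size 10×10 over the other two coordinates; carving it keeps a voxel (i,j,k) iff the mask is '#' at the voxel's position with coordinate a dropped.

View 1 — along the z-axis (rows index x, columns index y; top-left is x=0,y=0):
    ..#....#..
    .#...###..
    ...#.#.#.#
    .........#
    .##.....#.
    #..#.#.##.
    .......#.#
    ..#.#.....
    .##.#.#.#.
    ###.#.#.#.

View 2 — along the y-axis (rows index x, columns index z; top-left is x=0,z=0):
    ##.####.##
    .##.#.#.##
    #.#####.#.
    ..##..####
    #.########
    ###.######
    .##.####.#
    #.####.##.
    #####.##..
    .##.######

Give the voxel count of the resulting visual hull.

257 voxels

initial block: 10^3 = 1000
step 1: project along z, AND mask (34/100) → |grid| = 340
step 2: project along y, AND mask (74/100) → |grid| = 257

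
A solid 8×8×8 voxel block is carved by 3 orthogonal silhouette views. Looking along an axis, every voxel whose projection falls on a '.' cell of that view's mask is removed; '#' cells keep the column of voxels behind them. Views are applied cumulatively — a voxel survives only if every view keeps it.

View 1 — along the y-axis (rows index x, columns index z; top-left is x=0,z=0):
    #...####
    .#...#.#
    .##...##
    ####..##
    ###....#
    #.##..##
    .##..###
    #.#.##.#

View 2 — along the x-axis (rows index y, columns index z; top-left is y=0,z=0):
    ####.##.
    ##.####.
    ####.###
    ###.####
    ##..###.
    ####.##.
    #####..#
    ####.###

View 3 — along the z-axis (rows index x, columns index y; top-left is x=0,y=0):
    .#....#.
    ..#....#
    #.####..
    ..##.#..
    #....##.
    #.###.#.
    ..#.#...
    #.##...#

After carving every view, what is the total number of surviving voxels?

before carving: 512 voxels (8×8×8)
[1] y-view keeps 37 columns → grid now 296
[2] x-view keeps 50 columns → grid now 231
[3] z-view keeps 26 columns → grid now 98

voxel count = 98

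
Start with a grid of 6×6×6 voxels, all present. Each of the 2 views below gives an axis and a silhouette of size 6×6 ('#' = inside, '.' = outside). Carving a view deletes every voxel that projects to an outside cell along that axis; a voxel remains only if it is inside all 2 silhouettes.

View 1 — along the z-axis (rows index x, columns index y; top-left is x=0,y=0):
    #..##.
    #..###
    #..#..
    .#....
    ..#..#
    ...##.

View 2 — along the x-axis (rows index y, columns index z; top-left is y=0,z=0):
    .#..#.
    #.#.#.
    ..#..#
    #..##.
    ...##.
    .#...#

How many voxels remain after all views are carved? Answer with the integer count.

initial block: 6^3 = 216
carve view 1 (along z, XY-mask fill 14/36): 84 voxels remain
carve view 2 (along x, YZ-mask fill 14/36): 33 voxels remain

remaining voxels: 33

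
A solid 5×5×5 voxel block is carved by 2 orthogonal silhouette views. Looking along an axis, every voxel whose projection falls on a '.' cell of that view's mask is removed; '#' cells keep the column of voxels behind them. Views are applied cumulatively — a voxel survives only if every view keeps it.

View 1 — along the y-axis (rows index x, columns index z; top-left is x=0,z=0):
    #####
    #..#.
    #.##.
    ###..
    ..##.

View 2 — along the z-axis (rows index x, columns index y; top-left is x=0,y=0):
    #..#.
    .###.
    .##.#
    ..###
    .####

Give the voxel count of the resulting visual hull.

42 voxels

initial block: 5^3 = 125
  1. axis=1 (XZ plane), |mask|=15  ⇒  voxels=75
  2. axis=2 (XY plane), |mask|=15  ⇒  voxels=42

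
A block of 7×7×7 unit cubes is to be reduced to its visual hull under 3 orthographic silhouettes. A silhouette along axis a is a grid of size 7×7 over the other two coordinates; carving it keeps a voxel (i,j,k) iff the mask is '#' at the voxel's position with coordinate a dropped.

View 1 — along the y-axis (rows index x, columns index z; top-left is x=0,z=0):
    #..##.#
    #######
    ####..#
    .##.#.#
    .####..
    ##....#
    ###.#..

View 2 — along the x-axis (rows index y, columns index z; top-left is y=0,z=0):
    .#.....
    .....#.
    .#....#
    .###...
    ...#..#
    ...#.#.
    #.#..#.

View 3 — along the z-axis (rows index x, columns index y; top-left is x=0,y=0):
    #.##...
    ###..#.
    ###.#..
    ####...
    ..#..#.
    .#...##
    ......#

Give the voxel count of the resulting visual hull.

initial block: 7^3 = 343
after view 1 [y-axis, 31 of 49 cells solid] → remaining = 217
after view 2 [x-axis, 14 of 49 cells solid] → remaining = 58
after view 3 [z-axis, 21 of 49 cells solid] → remaining = 23

voxel count = 23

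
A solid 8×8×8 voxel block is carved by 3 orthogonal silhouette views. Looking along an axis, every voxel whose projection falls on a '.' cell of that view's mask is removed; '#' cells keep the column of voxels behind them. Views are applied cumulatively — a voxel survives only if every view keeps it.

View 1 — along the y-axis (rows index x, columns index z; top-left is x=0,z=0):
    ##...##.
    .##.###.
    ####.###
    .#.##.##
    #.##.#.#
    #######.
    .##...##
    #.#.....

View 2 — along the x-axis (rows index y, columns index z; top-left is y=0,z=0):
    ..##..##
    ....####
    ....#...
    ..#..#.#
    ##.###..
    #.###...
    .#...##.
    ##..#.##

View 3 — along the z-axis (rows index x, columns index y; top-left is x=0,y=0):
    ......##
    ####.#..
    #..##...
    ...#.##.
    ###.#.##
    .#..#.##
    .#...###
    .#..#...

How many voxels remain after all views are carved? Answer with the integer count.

voxel count = 67

initial block: 8^3 = 512
V1 y: intersect with XZ mask (39 set) -- 312 left
V2 x: intersect with YZ mask (29 set) -- 138 left
V3 z: intersect with XY mask (29 set) -- 67 left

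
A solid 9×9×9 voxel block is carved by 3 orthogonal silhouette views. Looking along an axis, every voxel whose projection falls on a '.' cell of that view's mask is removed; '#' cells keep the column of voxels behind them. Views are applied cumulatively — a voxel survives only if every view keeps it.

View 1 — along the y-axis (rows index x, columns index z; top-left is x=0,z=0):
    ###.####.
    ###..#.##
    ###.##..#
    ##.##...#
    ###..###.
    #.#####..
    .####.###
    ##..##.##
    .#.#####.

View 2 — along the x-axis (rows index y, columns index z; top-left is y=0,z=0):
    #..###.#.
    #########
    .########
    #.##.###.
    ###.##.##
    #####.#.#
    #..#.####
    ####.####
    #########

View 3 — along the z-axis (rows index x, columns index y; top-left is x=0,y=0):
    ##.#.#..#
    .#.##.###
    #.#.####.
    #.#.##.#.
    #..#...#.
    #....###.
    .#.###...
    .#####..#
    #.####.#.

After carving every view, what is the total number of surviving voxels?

before carving: 729 voxels (9×9×9)
after view 1 [y-axis, 55 of 81 cells solid] → remaining = 495
after view 2 [x-axis, 65 of 81 cells solid] → remaining = 394
after view 3 [z-axis, 45 of 81 cells solid] → remaining = 218

218 voxels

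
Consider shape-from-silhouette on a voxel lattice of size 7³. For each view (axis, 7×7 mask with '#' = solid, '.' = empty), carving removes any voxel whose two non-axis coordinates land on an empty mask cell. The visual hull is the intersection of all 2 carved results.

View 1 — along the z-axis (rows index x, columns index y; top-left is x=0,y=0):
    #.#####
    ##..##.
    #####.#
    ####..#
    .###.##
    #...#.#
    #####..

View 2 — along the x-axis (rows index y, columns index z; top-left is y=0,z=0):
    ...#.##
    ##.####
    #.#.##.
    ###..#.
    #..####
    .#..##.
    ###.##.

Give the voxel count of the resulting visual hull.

full grid |V| = 343
step 1: project along z, AND mask (34/49) → |grid| = 238
step 2: project along x, AND mask (30/49) → |grid| = 147

remaining voxels: 147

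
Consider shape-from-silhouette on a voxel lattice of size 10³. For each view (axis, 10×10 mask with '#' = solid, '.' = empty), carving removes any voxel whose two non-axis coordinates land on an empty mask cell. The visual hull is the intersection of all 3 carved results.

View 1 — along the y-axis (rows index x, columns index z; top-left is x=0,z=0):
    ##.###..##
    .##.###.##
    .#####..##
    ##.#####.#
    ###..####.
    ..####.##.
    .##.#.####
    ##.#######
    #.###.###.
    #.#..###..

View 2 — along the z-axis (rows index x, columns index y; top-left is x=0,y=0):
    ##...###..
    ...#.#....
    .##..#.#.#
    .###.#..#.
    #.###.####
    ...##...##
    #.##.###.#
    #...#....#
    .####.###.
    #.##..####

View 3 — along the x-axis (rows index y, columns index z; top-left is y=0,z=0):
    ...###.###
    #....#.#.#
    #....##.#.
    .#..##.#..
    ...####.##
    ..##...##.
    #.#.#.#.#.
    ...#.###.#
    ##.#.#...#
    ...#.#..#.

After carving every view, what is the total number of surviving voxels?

|visual hull| = 161

initial block: 10^3 = 1000
after view 1 [y-axis, 70 of 100 cells solid] → remaining = 700
after view 2 [z-axis, 53 of 100 cells solid] → remaining = 364
after view 3 [x-axis, 46 of 100 cells solid] → remaining = 161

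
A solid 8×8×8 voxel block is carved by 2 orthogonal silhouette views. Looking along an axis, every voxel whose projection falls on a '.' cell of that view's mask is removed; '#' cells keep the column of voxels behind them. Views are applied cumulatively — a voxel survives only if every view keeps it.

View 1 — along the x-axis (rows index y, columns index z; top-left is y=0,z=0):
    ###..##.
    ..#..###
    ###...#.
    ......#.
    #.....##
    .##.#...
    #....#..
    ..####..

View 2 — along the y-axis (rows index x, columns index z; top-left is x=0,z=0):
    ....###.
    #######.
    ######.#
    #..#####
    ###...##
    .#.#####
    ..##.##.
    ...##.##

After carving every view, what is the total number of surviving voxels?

135 voxels

start: 8×8×8 = 512 voxels
after view 1 [x-axis, 26 of 64 cells solid] → remaining = 208
after view 2 [y-axis, 42 of 64 cells solid] → remaining = 135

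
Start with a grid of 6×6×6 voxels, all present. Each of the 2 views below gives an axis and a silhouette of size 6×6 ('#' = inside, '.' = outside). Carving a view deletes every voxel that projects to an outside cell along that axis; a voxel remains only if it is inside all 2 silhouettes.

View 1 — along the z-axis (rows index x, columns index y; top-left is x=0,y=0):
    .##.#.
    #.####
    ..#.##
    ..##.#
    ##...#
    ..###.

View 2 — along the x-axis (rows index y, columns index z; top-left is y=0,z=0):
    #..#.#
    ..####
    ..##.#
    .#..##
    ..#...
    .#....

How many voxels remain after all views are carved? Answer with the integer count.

start: 6×6×6 = 216 voxels
step 1: project along z, AND mask (20/36) → |grid| = 120
step 2: project along x, AND mask (15/36) → |grid| = 46

remaining voxels: 46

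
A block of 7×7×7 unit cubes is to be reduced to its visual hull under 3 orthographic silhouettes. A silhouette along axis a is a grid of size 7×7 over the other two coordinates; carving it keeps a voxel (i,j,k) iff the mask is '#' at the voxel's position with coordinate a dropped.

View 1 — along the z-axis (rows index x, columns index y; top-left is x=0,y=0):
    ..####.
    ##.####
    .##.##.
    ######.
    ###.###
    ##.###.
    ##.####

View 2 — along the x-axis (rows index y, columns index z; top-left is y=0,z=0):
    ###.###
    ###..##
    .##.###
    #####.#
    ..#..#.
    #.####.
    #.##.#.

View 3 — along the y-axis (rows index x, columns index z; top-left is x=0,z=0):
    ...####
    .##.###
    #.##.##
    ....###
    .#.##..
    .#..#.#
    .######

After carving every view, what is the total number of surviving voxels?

start: 7×7×7 = 343 voxels
[1] z-view keeps 37 columns → grid now 259
[2] x-view keeps 33 columns → grid now 171
[3] y-view keeps 29 columns → grid now 96

voxel count = 96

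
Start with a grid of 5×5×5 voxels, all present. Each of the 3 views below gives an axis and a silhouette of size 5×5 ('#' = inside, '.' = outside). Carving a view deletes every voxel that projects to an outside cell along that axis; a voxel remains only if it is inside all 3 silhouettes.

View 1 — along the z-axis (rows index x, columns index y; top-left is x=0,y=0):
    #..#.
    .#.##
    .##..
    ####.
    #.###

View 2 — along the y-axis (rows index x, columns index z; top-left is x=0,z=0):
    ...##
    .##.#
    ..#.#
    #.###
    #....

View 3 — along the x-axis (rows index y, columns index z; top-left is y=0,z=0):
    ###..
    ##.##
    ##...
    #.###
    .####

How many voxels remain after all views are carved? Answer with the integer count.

remaining voxels: 23

before carving: 125 voxels (5×5×5)
after view 1 [z-axis, 15 of 25 cells solid] → remaining = 75
after view 2 [y-axis, 12 of 25 cells solid] → remaining = 37
after view 3 [x-axis, 17 of 25 cells solid] → remaining = 23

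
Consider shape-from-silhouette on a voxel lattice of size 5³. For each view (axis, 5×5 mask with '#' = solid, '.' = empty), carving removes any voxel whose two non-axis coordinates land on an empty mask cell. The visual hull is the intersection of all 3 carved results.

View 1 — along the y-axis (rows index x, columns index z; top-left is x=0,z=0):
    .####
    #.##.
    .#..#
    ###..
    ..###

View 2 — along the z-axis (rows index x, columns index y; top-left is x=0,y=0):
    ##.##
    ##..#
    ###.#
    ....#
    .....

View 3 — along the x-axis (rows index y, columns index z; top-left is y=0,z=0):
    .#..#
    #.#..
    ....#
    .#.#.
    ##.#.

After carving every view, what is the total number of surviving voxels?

17 voxels

full grid |V| = 125
  1. axis=1 (XZ plane), |mask|=15  ⇒  voxels=75
  2. axis=2 (XY plane), |mask|=12  ⇒  voxels=36
  3. axis=0 (YZ plane), |mask|=10  ⇒  voxels=17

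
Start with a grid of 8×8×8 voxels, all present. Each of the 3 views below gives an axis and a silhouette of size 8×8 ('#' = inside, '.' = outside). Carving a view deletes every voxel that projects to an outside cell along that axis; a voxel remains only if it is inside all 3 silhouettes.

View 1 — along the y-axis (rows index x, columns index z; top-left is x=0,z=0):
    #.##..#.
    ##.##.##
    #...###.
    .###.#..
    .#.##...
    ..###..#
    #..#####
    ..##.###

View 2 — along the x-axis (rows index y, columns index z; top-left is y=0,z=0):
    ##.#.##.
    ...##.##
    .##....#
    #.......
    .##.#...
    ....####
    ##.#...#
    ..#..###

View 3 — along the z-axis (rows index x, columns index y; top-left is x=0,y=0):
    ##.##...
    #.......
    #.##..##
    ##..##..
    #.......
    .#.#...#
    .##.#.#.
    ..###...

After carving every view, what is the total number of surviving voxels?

voxel count = 44

before carving: 512 voxels (8×8×8)
  1. axis=1 (XZ plane), |mask|=36  ⇒  voxels=288
  2. axis=0 (YZ plane), |mask|=28  ⇒  voxels=124
  3. axis=2 (XY plane), |mask|=25  ⇒  voxels=44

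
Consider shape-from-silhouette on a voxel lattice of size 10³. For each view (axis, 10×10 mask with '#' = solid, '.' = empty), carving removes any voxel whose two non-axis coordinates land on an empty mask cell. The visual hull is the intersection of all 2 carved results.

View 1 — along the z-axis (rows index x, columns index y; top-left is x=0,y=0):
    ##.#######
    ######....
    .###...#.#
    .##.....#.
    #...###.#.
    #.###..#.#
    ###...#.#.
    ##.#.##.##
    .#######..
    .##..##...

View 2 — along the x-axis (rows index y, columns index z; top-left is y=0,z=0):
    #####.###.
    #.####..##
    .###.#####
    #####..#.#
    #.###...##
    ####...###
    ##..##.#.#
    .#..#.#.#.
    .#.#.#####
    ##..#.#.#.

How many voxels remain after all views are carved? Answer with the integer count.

start: 10×10×10 = 1000 voxels
after view 1 [z-axis, 57 of 100 cells solid] → remaining = 570
after view 2 [x-axis, 65 of 100 cells solid] → remaining = 381

voxel count = 381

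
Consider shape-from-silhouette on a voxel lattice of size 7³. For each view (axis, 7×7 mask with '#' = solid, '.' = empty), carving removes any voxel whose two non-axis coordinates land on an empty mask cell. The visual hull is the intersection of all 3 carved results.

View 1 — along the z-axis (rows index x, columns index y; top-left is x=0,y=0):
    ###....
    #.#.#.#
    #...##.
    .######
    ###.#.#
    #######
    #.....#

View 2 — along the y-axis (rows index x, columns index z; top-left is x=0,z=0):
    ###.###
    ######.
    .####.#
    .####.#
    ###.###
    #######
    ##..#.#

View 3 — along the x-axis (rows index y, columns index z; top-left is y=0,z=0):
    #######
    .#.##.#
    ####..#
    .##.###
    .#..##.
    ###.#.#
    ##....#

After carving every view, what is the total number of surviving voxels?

before carving: 343 voxels (7×7×7)
V1 z: intersect with XY mask (30 set) -- 210 left
V2 y: intersect with XZ mask (39 set) -- 174 left
V3 x: intersect with YZ mask (32 set) -- 117 left

voxel count = 117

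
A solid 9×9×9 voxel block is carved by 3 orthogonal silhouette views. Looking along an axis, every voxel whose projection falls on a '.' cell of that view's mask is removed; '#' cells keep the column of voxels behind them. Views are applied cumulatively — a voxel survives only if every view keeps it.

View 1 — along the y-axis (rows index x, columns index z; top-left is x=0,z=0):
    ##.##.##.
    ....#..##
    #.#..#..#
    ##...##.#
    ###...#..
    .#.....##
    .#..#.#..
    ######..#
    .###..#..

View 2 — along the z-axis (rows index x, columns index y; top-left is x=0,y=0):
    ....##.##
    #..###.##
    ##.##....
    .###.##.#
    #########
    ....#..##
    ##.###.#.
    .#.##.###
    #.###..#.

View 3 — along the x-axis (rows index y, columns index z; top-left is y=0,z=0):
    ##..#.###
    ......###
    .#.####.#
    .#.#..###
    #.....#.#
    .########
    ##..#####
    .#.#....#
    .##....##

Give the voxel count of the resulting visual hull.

voxel count = 113

start: 9×9×9 = 729 voxels
carve view 1 (along y, XZ-mask fill 39/81): 351 voxels remain
carve view 2 (along z, XY-mask fill 49/81): 213 voxels remain
carve view 3 (along x, YZ-mask fill 45/81): 113 voxels remain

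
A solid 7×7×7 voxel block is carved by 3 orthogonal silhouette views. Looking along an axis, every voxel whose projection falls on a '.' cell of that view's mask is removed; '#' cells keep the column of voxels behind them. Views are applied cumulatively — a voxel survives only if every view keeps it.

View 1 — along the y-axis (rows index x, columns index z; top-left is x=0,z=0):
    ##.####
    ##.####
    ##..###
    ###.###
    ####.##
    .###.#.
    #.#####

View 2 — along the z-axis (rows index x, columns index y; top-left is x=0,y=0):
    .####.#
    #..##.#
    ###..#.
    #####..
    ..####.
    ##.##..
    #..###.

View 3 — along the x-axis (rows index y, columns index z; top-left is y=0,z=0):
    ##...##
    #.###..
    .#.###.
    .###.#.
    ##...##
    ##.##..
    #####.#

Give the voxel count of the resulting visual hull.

full grid |V| = 343
step 1: project along y, AND mask (39/49) → |grid| = 273
step 2: project along z, AND mask (30/49) → |grid| = 168
step 3: project along x, AND mask (30/49) → |grid| = 100

remaining voxels: 100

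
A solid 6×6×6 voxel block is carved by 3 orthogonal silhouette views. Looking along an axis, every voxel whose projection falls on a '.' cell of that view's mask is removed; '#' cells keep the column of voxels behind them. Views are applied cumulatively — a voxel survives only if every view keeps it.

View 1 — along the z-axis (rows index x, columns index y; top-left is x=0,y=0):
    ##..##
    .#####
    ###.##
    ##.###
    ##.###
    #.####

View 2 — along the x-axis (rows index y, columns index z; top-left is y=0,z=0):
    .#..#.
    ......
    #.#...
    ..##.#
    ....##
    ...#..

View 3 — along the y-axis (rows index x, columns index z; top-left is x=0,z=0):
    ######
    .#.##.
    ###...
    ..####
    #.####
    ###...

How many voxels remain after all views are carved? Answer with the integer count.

29 voxels

start: 6×6×6 = 216 voxels
[1] z-view keeps 29 columns → grid now 174
[2] x-view keeps 10 columns → grid now 46
[3] y-view keeps 24 columns → grid now 29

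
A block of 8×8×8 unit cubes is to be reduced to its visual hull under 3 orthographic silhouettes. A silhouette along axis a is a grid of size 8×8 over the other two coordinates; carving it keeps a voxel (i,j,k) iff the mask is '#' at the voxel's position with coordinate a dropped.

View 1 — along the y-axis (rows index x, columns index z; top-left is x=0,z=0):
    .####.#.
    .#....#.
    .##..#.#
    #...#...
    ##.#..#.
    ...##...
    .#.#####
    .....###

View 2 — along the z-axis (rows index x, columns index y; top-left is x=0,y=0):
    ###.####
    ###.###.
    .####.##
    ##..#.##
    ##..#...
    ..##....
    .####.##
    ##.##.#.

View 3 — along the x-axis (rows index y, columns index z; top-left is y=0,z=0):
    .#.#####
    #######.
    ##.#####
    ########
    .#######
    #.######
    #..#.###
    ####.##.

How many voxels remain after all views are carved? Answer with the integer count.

voxel count = 122

before carving: 512 voxels (8×8×8)
  1. axis=1 (XZ plane), |mask|=28  ⇒  voxels=224
  2. axis=2 (XY plane), |mask|=40  ⇒  voxels=148
  3. axis=0 (YZ plane), |mask|=53  ⇒  voxels=122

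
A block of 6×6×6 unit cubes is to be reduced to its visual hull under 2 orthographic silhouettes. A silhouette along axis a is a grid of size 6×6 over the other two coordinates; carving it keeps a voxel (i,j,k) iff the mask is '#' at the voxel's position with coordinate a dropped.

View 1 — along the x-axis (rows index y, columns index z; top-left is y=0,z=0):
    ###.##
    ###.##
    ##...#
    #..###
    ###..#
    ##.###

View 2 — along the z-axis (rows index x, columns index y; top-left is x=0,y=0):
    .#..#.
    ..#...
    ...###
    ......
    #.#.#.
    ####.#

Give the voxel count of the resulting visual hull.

remaining voxels: 59

start: 6×6×6 = 216 voxels
carve view 1 (along x, YZ-mask fill 26/36): 156 voxels remain
carve view 2 (along z, XY-mask fill 14/36): 59 voxels remain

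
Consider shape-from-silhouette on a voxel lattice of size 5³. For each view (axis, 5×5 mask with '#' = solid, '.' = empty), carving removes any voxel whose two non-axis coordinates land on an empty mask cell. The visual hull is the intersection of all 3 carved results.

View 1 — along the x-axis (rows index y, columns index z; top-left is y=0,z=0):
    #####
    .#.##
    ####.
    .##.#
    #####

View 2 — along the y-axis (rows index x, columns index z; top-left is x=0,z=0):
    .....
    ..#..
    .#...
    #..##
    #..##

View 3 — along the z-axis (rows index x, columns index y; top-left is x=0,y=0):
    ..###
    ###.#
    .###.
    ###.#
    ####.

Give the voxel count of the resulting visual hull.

24 voxels

initial block: 5^3 = 125
  1. axis=0 (YZ plane), |mask|=20  ⇒  voxels=100
  2. axis=1 (XZ plane), |mask|=8  ⇒  voxels=31
  3. axis=2 (XY plane), |mask|=18  ⇒  voxels=24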